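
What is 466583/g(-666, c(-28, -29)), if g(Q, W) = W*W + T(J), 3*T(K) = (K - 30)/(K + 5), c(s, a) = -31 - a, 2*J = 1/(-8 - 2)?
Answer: 138575151/587 ≈ 2.3607e+5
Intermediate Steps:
J = -1/20 (J = 1/(2*(-8 - 2)) = (1/2)/(-10) = (1/2)*(-1/10) = -1/20 ≈ -0.050000)
T(K) = (-30 + K)/(3*(5 + K)) (T(K) = ((K - 30)/(K + 5))/3 = ((-30 + K)/(5 + K))/3 = (-30 + K)/(3*(5 + K)))
g(Q, W) = -601/297 + W**2 (g(Q, W) = W*W + (-30 - 1/20)/(3*(5 - 1/20)) = W**2 + (1/3)*(-601/20)/(99/20) = W**2 + (1/3)*(20/99)*(-601/20) = W**2 - 601/297 = -601/297 + W**2)
466583/g(-666, c(-28, -29)) = 466583/(-601/297 + (-31 - 1*(-29))**2) = 466583/(-601/297 + (-31 + 29)**2) = 466583/(-601/297 + (-2)**2) = 466583/(-601/297 + 4) = 466583/(587/297) = 466583*(297/587) = 138575151/587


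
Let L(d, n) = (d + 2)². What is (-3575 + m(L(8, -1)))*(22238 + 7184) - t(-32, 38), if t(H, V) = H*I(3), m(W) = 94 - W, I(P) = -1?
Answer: -105360214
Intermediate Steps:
L(d, n) = (2 + d)²
t(H, V) = -H (t(H, V) = H*(-1) = -H)
(-3575 + m(L(8, -1)))*(22238 + 7184) - t(-32, 38) = (-3575 + (94 - (2 + 8)²))*(22238 + 7184) - (-1)*(-32) = (-3575 + (94 - 1*10²))*29422 - 1*32 = (-3575 + (94 - 1*100))*29422 - 32 = (-3575 + (94 - 100))*29422 - 32 = (-3575 - 6)*29422 - 32 = -3581*29422 - 32 = -105360182 - 32 = -105360214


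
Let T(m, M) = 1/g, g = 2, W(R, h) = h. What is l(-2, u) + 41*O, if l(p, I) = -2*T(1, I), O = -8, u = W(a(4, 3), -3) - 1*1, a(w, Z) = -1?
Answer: -329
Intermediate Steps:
u = -4 (u = -3 - 1*1 = -3 - 1 = -4)
T(m, M) = ½ (T(m, M) = 1/2 = ½)
l(p, I) = -1 (l(p, I) = -2*½ = -1)
l(-2, u) + 41*O = -1 + 41*(-8) = -1 - 328 = -329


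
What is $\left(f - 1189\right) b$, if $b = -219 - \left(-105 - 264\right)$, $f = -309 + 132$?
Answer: $-204900$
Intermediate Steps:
$f = -177$
$b = 150$ ($b = -219 - \left(-105 - 264\right) = -219 - -369 = -219 + 369 = 150$)
$\left(f - 1189\right) b = \left(-177 - 1189\right) 150 = \left(-1366\right) 150 = -204900$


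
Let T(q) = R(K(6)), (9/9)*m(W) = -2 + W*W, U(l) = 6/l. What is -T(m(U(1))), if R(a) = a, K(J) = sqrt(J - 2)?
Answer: -2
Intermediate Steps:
K(J) = sqrt(-2 + J)
m(W) = -2 + W**2 (m(W) = -2 + W*W = -2 + W**2)
T(q) = 2 (T(q) = sqrt(-2 + 6) = sqrt(4) = 2)
-T(m(U(1))) = -1*2 = -2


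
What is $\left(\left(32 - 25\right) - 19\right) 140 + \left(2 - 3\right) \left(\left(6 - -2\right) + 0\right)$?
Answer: $-1688$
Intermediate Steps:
$\left(\left(32 - 25\right) - 19\right) 140 + \left(2 - 3\right) \left(\left(6 - -2\right) + 0\right) = \left(7 - 19\right) 140 - \left(\left(6 + 2\right) + 0\right) = \left(-12\right) 140 - \left(8 + 0\right) = -1680 - 8 = -1688$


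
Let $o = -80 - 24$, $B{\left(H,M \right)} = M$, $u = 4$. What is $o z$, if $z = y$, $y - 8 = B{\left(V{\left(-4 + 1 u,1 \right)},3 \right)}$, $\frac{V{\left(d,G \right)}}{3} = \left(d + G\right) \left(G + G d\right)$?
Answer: $-1144$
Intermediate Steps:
$V{\left(d,G \right)} = 3 \left(G + d\right) \left(G + G d\right)$ ($V{\left(d,G \right)} = 3 \left(d + G\right) \left(G + G d\right) = 3 \left(G + d\right) \left(G + G d\right)$)
$y = 11$ ($y = 8 + 3 = 11$)
$z = 11$
$o = -104$ ($o = -80 - 24 = -104$)
$o z = \left(-104\right) 11 = -1144$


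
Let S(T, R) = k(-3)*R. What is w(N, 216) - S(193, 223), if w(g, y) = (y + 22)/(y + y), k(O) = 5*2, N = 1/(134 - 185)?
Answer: -481561/216 ≈ -2229.4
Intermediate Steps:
N = -1/51 (N = 1/(-51) = -1/51 ≈ -0.019608)
k(O) = 10
S(T, R) = 10*R
w(g, y) = (22 + y)/(2*y) (w(g, y) = (22 + y)/((2*y)) = (22 + y)*(1/(2*y)) = (22 + y)/(2*y))
w(N, 216) - S(193, 223) = (½)*(22 + 216)/216 - 10*223 = (½)*(1/216)*238 - 1*2230 = 119/216 - 2230 = -481561/216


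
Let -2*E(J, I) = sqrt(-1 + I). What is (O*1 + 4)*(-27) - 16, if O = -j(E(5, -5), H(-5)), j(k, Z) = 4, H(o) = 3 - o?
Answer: -16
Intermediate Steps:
E(J, I) = -sqrt(-1 + I)/2
O = -4 (O = -1*4 = -4)
(O*1 + 4)*(-27) - 16 = (-4*1 + 4)*(-27) - 16 = (-4 + 4)*(-27) - 16 = 0*(-27) - 16 = 0 - 16 = -16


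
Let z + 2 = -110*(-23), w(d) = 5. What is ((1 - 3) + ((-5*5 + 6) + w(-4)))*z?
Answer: -40448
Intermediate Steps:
z = 2528 (z = -2 - 110*(-23) = -2 + 2530 = 2528)
((1 - 3) + ((-5*5 + 6) + w(-4)))*z = ((1 - 3) + ((-5*5 + 6) + 5))*2528 = (-2 + ((-25 + 6) + 5))*2528 = (-2 + (-19 + 5))*2528 = (-2 - 14)*2528 = -16*2528 = -40448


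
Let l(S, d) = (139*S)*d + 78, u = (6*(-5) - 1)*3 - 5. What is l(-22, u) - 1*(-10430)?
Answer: 310192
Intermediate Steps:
u = -98 (u = (-30 - 1)*3 - 5 = -31*3 - 5 = -93 - 5 = -98)
l(S, d) = 78 + 139*S*d (l(S, d) = 139*S*d + 78 = 78 + 139*S*d)
l(-22, u) - 1*(-10430) = (78 + 139*(-22)*(-98)) - 1*(-10430) = (78 + 299684) + 10430 = 299762 + 10430 = 310192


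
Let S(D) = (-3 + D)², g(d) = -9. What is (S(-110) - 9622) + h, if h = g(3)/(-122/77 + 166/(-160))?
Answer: 50882637/16151 ≈ 3150.4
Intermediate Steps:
h = 55440/16151 (h = -9/(-122/77 + 166/(-160)) = -9/(-122*1/77 + 166*(-1/160)) = -9/(-122/77 - 83/80) = -9/(-16151/6160) = -6160/16151*(-9) = 55440/16151 ≈ 3.4326)
(S(-110) - 9622) + h = ((-3 - 110)² - 9622) + 55440/16151 = ((-113)² - 9622) + 55440/16151 = (12769 - 9622) + 55440/16151 = 3147 + 55440/16151 = 50882637/16151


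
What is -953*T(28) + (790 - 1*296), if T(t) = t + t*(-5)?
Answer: 107230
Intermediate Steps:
T(t) = -4*t (T(t) = t - 5*t = -4*t)
-953*T(28) + (790 - 1*296) = -(-3812)*28 + (790 - 1*296) = -953*(-112) + (790 - 296) = 106736 + 494 = 107230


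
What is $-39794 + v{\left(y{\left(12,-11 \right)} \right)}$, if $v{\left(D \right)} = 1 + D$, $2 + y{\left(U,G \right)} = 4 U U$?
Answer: $-39219$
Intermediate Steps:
$y{\left(U,G \right)} = -2 + 4 U^{2}$ ($y{\left(U,G \right)} = -2 + 4 U U = -2 + 4 U^{2}$)
$-39794 + v{\left(y{\left(12,-11 \right)} \right)} = -39794 + \left(1 - \left(2 - 4 \cdot 12^{2}\right)\right) = -39794 + \left(1 + \left(-2 + 4 \cdot 144\right)\right) = -39794 + \left(1 + \left(-2 + 576\right)\right) = -39794 + \left(1 + 574\right) = -39794 + 575 = -39219$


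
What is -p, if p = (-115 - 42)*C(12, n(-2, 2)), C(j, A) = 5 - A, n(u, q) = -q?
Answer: 1099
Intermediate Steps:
p = -1099 (p = (-115 - 42)*(5 - (-1)*2) = -157*(5 - 1*(-2)) = -157*(5 + 2) = -157*7 = -1099)
-p = -1*(-1099) = 1099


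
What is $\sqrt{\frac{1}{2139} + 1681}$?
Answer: $\frac{2 \sqrt{1922779185}}{2139} \approx 41.0$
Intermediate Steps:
$\sqrt{\frac{1}{2139} + 1681} = \sqrt{\frac{3595660}{2139}} = \frac{2 \sqrt{1922779185}}{2139}$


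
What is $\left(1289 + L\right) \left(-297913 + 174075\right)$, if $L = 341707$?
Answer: $-42475938648$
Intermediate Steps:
$\left(1289 + L\right) \left(-297913 + 174075\right) = \left(1289 + 341707\right) \left(-297913 + 174075\right) = 342996 \left(-123838\right) = -42475938648$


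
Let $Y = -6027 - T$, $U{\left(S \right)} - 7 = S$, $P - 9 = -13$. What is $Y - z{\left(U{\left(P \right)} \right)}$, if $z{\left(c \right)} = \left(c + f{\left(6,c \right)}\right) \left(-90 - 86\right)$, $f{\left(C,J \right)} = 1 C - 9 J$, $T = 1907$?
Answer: $-11102$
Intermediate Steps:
$P = -4$ ($P = 9 - 13 = -4$)
$U{\left(S \right)} = 7 + S$
$Y = -7934$ ($Y = -6027 - 1907 = -7934$)
$f{\left(C,J \right)} = C - 9 J$
$z{\left(c \right)} = -1056 + 1408 c$ ($z{\left(c \right)} = \left(c - \left(-6 + 9 c\right)\right) \left(-90 - 86\right) = \left(6 - 8 c\right) \left(-176\right) = -1056 + 1408 c$)
$Y - z{\left(U{\left(P \right)} \right)} = -7934 - \left(-1056 + 1408 \left(7 - 4\right)\right) = -7934 - \left(-1056 + 1408 \cdot 3\right) = -7934 - \left(-1056 + 4224\right) = -7934 - 3168 = -11102$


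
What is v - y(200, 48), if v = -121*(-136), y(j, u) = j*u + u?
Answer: 6808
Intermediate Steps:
y(j, u) = u + j*u
v = 16456
v - y(200, 48) = 16456 - 48*(1 + 200) = 16456 - 48*201 = 16456 - 1*9648 = 16456 - 9648 = 6808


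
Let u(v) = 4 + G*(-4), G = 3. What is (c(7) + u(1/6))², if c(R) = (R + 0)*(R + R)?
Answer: 8100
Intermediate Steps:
c(R) = 2*R² (c(R) = R*(2*R) = 2*R²)
u(v) = -8 (u(v) = 4 + 3*(-4) = 4 - 12 = -8)
(c(7) + u(1/6))² = (2*7² - 8)² = (2*49 - 8)² = (98 - 8)² = 90² = 8100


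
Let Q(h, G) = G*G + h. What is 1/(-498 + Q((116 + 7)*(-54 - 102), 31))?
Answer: -1/18725 ≈ -5.3405e-5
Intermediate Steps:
Q(h, G) = h + G² (Q(h, G) = G² + h = h + G²)
1/(-498 + Q((116 + 7)*(-54 - 102), 31)) = 1/(-498 + ((116 + 7)*(-54 - 102) + 31²)) = 1/(-498 + (123*(-156) + 961)) = 1/(-498 + (-19188 + 961)) = 1/(-498 - 18227) = 1/(-18725) = -1/18725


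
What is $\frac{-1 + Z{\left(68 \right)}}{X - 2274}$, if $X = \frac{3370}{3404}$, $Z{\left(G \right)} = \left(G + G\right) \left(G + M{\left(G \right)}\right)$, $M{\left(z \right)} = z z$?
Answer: $- \frac{1086064922}{3868663} \approx -280.73$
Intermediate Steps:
$M{\left(z \right)} = z^{2}$
$Z{\left(G \right)} = 2 G \left(G + G^{2}\right)$ ($Z{\left(G \right)} = \left(G + G\right) \left(G + G^{2}\right) = 2 G \left(G + G^{2}\right)$)
$X = \frac{1685}{1702}$ ($X = 3370 \cdot \frac{1}{3404} = \frac{1685}{1702} \approx 0.99001$)
$\frac{-1 + Z{\left(68 \right)}}{X - 2274} = \frac{-1 + 2 \cdot 68^{2} \left(1 + 68\right)}{\frac{1685}{1702} - 2274} = \frac{-1 + 2 \cdot 4624 \cdot 69}{- \frac{3868663}{1702}} = \left(-1 + 638112\right) \left(- \frac{1702}{3868663}\right) = 638111 \left(- \frac{1702}{3868663}\right) = - \frac{1086064922}{3868663}$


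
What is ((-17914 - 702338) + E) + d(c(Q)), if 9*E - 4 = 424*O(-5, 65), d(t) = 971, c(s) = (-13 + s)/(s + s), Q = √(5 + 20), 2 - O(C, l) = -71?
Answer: -6442573/9 ≈ -7.1584e+5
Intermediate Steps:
O(C, l) = 73 (O(C, l) = 2 - 1*(-71) = 2 + 71 = 73)
Q = 5 (Q = √25 = 5)
c(s) = (-13 + s)/(2*s) (c(s) = (-13 + s)/((2*s)) = (-13 + s)*(1/(2*s)) = (-13 + s)/(2*s))
E = 30956/9 (E = 4/9 + (424*73)/9 = 4/9 + (⅑)*30952 = 4/9 + 30952/9 = 30956/9 ≈ 3439.6)
((-17914 - 702338) + E) + d(c(Q)) = ((-17914 - 702338) + 30956/9) + 971 = (-720252 + 30956/9) + 971 = -6451312/9 + 971 = -6442573/9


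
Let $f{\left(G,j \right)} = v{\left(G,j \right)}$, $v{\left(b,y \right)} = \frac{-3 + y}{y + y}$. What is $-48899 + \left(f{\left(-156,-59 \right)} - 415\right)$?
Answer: $- \frac{2909495}{59} \approx -49314.0$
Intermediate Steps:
$v{\left(b,y \right)} = \frac{-3 + y}{2 y}$
$f{\left(G,j \right)} = \frac{-3 + j}{2 j}$
$-48899 + \left(f{\left(-156,-59 \right)} - 415\right) = -48899 - \left(415 - \frac{-3 - 59}{2 \left(-59\right)}\right) = -48899 - \left(415 + \frac{1}{118} \left(-62\right)\right) = -48899 + \left(\frac{31}{59} - 415\right) = -48899 - \frac{24454}{59} = - \frac{2909495}{59}$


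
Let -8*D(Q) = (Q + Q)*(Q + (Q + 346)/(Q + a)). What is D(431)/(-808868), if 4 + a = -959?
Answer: 14069995/245895872 ≈ 0.057219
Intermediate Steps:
a = -963 (a = -4 - 959 = -963)
D(Q) = -Q*(Q + (346 + Q)/(-963 + Q))/4 (D(Q) = -(Q + Q)*(Q + (Q + 346)/(Q - 963))/8 = -2*Q*(Q + (346 + Q)/(-963 + Q))/8 = -Q*(Q + (346 + Q)/(-963 + Q))/4)
D(431)/(-808868) = ((1/4)*431*(-346 - 1*431**2 + 962*431)/(-963 + 431))/(-808868) = ((1/4)*431*(-346 - 1*185761 + 414622)/(-532))*(-1/808868) = ((1/4)*431*(-1/532)*(-346 - 185761 + 414622))*(-1/808868) = ((1/4)*431*(-1/532)*228515)*(-1/808868) = -14069995/304*(-1/808868) = 14069995/245895872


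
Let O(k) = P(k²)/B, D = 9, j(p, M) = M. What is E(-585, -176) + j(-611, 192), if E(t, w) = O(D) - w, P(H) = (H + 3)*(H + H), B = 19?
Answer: 20600/19 ≈ 1084.2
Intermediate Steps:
P(H) = 2*H*(3 + H) (P(H) = (3 + H)*(2*H) = 2*H*(3 + H))
O(k) = 2*k²*(3 + k²)/19 (O(k) = (2*k²*(3 + k²))/19 = (2*k²*(3 + k²))*(1/19) = 2*k²*(3 + k²)/19)
E(t, w) = 13608/19 - w (E(t, w) = (2/19)*9²*(3 + 9²) - w = (2/19)*81*(3 + 81) - w = (2/19)*81*84 - w = 13608/19 - w)
E(-585, -176) + j(-611, 192) = (13608/19 - 1*(-176)) + 192 = (13608/19 + 176) + 192 = 16952/19 + 192 = 20600/19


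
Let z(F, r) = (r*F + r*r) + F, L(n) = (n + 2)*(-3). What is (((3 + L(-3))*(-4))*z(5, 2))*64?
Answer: -29184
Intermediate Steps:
L(n) = -6 - 3*n (L(n) = (2 + n)*(-3) = -6 - 3*n)
z(F, r) = F + r**2 + F*r (z(F, r) = (F*r + r**2) + F = (r**2 + F*r) + F = F + r**2 + F*r)
(((3 + L(-3))*(-4))*z(5, 2))*64 = (((3 + (-6 - 3*(-3)))*(-4))*(5 + 2**2 + 5*2))*64 = (((3 + (-6 + 9))*(-4))*(5 + 4 + 10))*64 = (((3 + 3)*(-4))*19)*64 = ((6*(-4))*19)*64 = -24*19*64 = -456*64 = -29184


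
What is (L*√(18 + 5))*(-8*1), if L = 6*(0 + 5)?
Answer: -240*√23 ≈ -1151.0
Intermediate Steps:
L = 30 (L = 6*5 = 30)
(L*√(18 + 5))*(-8*1) = (30*√(18 + 5))*(-8*1) = (30*√23)*(-8) = -240*√23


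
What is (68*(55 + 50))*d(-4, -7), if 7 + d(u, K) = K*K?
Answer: 299880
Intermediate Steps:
d(u, K) = -7 + K² (d(u, K) = -7 + K*K = -7 + K²)
(68*(55 + 50))*d(-4, -7) = (68*(55 + 50))*(-7 + (-7)²) = (68*105)*(-7 + 49) = 7140*42 = 299880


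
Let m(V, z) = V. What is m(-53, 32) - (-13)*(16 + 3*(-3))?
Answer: 38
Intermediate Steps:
m(-53, 32) - (-13)*(16 + 3*(-3)) = -53 - (-13)*(16 + 3*(-3)) = -53 - (-13)*(16 - 9) = -53 - (-13)*7 = -53 - 1*(-91) = -53 + 91 = 38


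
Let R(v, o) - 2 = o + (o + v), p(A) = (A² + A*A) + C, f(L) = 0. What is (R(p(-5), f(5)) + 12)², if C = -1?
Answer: 3969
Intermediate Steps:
p(A) = -1 + 2*A² (p(A) = (A² + A*A) - 1 = (A² + A²) - 1 = 2*A² - 1 = -1 + 2*A²)
R(v, o) = 2 + v + 2*o (R(v, o) = 2 + (o + (o + v)) = 2 + (v + 2*o) = 2 + v + 2*o)
(R(p(-5), f(5)) + 12)² = ((2 + (-1 + 2*(-5)²) + 2*0) + 12)² = ((2 + (-1 + 2*25) + 0) + 12)² = ((2 + (-1 + 50) + 0) + 12)² = ((2 + 49 + 0) + 12)² = (51 + 12)² = 63² = 3969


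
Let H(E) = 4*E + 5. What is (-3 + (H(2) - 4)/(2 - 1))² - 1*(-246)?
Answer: 282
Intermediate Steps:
H(E) = 5 + 4*E
(-3 + (H(2) - 4)/(2 - 1))² - 1*(-246) = (-3 + ((5 + 4*2) - 4)/(2 - 1))² - 1*(-246) = (-3 + ((5 + 8) - 4)/1)² + 246 = (-3 + (13 - 4)*1)² + 246 = (-3 + 9*1)² + 246 = (-3 + 9)² + 246 = 6² + 246 = 36 + 246 = 282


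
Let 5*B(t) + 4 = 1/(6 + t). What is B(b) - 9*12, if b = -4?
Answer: -1087/10 ≈ -108.70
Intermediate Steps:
B(t) = -⅘ + 1/(5*(6 + t))
B(b) - 9*12 = (-23 - 4*(-4))/(5*(6 - 4)) - 9*12 = (⅕)*(-23 + 16)/2 - 108 = (⅕)*(½)*(-7) - 108 = -7/10 - 108 = -1087/10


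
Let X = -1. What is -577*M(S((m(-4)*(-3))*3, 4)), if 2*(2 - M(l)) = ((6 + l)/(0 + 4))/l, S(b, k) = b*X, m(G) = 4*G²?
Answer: -830303/768 ≈ -1081.1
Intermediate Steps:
S(b, k) = -b (S(b, k) = b*(-1) = -b)
M(l) = 2 - (3/2 + l/4)/(2*l) (M(l) = 2 - (6 + l)/(0 + 4)/(2*l) = 2 - (6 + l)/4/(2*l) = 2 - (6 + l)*(¼)/(2*l) = 2 - (3/2 + l/4)/(2*l))
-577*M(S((m(-4)*(-3))*3, 4)) = -1731*(-2 + 5*(-(4*(-4)²)*(-3)*3))/(8*((-(4*(-4)²)*(-3)*3))) = -1731*(-2 + 5*(-(4*16)*(-3)*3))/(8*((-(4*16)*(-3)*3))) = -1731*(-2 + 5*(-64*(-3)*3))/(8*((-64*(-3)*3))) = -1731*(-2 + 5*(-(-192)*3))/(8*((-(-192)*3))) = -1731*(-2 + 5*(-1*(-576)))/(8*((-1*(-576)))) = -1731*(-2 + 5*576)/(8*576) = -1731*(-2 + 2880)/(8*576) = -1731*2878/(8*576) = -577*1439/768 = -830303/768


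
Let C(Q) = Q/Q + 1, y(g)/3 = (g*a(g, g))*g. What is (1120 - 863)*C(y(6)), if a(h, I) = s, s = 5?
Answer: 514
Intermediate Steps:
a(h, I) = 5
y(g) = 15*g**2 (y(g) = 3*((g*5)*g) = 3*((5*g)*g) = 3*(5*g**2) = 15*g**2)
C(Q) = 2 (C(Q) = 1 + 1 = 2)
(1120 - 863)*C(y(6)) = (1120 - 863)*2 = 257*2 = 514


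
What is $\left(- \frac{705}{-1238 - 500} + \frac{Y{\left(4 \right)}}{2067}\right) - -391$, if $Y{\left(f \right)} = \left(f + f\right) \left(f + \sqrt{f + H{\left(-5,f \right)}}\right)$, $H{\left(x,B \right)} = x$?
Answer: $\frac{1406159237}{3592446} + \frac{8 i}{2067} \approx 391.42 + 0.0038703 i$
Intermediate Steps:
$Y{\left(f \right)} = 2 f \left(f + \sqrt{-5 + f}\right)$ ($Y{\left(f \right)} = \left(f + f\right) \left(f + \sqrt{f - 5}\right) = 2 f \left(f + \sqrt{-5 + f}\right)$)
$\left(- \frac{705}{-1238 - 500} + \frac{Y{\left(4 \right)}}{2067}\right) - -391 = \left(- \frac{705}{-1238 - 500} + \frac{2 \cdot 4 \left(4 + \sqrt{-5 + 4}\right)}{2067}\right) - -391 = \left(- \frac{705}{-1238 - 500} + 2 \cdot 4 \left(4 + \sqrt{-1}\right) \frac{1}{2067}\right) + 391 = \left(- \frac{705}{-1738} + 2 \cdot 4 \left(4 + i\right) \frac{1}{2067}\right) + 391 = \left(\left(-705\right) \left(- \frac{1}{1738}\right) + \left(32 + 8 i\right) \frac{1}{2067}\right) + 391 = \left(\frac{705}{1738} + \left(\frac{32}{2067} + \frac{8 i}{2067}\right)\right) + 391 = \left(\frac{1512851}{3592446} + \frac{8 i}{2067}\right) + 391 = \frac{1406159237}{3592446} + \frac{8 i}{2067}$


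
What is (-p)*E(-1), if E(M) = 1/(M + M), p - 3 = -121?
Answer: -59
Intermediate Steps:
p = -118 (p = 3 - 121 = -118)
E(M) = 1/(2*M)
(-p)*E(-1) = (-1*(-118))*((½)/(-1)) = 118*((½)*(-1)) = 118*(-½) = -59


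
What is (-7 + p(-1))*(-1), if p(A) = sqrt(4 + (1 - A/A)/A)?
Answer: 5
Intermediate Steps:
p(A) = 2 (p(A) = sqrt(4 + (1 - 1*1)/A) = sqrt(4 + (1 - 1)/A) = sqrt(4 + 0/A) = sqrt(4 + 0) = sqrt(4) = 2)
(-7 + p(-1))*(-1) = (-7 + 2)*(-1) = -5*(-1) = 5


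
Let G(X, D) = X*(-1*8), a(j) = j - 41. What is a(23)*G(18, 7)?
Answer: 2592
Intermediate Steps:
a(j) = -41 + j
G(X, D) = -8*X (G(X, D) = X*(-8) = -8*X)
a(23)*G(18, 7) = (-41 + 23)*(-8*18) = -18*(-144) = 2592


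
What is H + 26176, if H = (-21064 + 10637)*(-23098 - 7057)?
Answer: 314452361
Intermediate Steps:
H = 314426185 (H = -10427*(-30155) = 314426185)
H + 26176 = 314426185 + 26176 = 314452361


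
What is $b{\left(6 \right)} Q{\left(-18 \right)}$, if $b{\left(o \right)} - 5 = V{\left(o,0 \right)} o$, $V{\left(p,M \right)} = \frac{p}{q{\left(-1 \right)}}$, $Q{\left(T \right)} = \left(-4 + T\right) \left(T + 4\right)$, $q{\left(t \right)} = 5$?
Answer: $\frac{18788}{5} \approx 3757.6$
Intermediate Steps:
$Q{\left(T \right)} = \left(-4 + T\right) \left(4 + T\right)$
$V{\left(p,M \right)} = \frac{p}{5}$
$b{\left(o \right)} = 5 + \frac{o^{2}}{5}$ ($b{\left(o \right)} = 5 + \frac{o}{5} o = 5 + \frac{o^{2}}{5}$)
$b{\left(6 \right)} Q{\left(-18 \right)} = \left(5 + \frac{6^{2}}{5}\right) \left(-16 + \left(-18\right)^{2}\right) = \left(5 + \frac{1}{5} \cdot 36\right) \left(-16 + 324\right) = \left(5 + \frac{36}{5}\right) 308 = \frac{61}{5} \cdot 308 = \frac{18788}{5}$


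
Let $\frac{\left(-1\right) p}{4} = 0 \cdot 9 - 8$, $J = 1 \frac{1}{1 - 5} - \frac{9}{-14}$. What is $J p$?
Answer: $\frac{88}{7} \approx 12.571$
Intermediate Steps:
$J = \frac{11}{28}$ ($J = 1 \frac{1}{-4} - - \frac{9}{14} = 1 \left(- \frac{1}{4}\right) + \frac{9}{14} = - \frac{1}{4} + \frac{9}{14} = \frac{11}{28} \approx 0.39286$)
$p = 32$ ($p = - 4 \left(0 \cdot 9 - 8\right) = - 4 \left(0 - 8\right) = \left(-4\right) \left(-8\right) = 32$)
$J p = \frac{11}{28} \cdot 32 = \frac{88}{7}$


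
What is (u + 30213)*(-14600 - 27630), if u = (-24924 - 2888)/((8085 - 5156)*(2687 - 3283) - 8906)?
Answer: -223867376500486/175459 ≈ -1.2759e+9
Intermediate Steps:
u = 13906/877295 (u = -27812/(2929*(-596) - 8906) = -27812/(-1745684 - 8906) = -27812/(-1754590) = -27812*(-1/1754590) = 13906/877295 ≈ 0.015851)
(u + 30213)*(-14600 - 27630) = (13906/877295 + 30213)*(-14600 - 27630) = (26505727741/877295)*(-42230) = -223867376500486/175459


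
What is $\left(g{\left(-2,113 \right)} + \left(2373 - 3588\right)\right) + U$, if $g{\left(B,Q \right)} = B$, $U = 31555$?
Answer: $30338$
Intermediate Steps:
$\left(g{\left(-2,113 \right)} + \left(2373 - 3588\right)\right) + U = \left(-2 + \left(2373 - 3588\right)\right) + 31555 = \left(-2 - 1215\right) + 31555 = -1217 + 31555 = 30338$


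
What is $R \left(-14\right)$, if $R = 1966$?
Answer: $-27524$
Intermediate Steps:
$R \left(-14\right) = 1966 \left(-14\right) = -27524$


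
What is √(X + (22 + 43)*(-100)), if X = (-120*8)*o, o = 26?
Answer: 22*I*√65 ≈ 177.37*I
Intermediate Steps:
X = -24960 (X = -120*8*26 = -960*26 = -24960)
√(X + (22 + 43)*(-100)) = √(-24960 + (22 + 43)*(-100)) = √(-24960 + 65*(-100)) = √(-24960 - 6500) = √(-31460) = 22*I*√65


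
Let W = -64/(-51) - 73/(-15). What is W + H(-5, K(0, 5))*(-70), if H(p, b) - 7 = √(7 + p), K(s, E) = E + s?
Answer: -123389/255 - 70*√2 ≈ -582.87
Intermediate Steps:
H(p, b) = 7 + √(7 + p)
W = 1561/255 (W = -64*(-1/51) - 73*(-1/15) = 64/51 + 73/15 = 1561/255 ≈ 6.1216)
W + H(-5, K(0, 5))*(-70) = 1561/255 + (7 + √(7 - 5))*(-70) = 1561/255 + (7 + √2)*(-70) = 1561/255 + (-490 - 70*√2) = -123389/255 - 70*√2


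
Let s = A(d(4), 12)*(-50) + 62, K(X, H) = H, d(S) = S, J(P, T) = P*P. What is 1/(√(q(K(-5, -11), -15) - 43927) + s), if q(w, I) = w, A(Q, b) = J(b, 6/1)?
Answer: -3569/25497491 - 3*I*√4882/50994982 ≈ -0.00013997 - 4.1105e-6*I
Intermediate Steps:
J(P, T) = P²
A(Q, b) = b²
s = -7138 (s = 12²*(-50) + 62 = 144*(-50) + 62 = -7200 + 62 = -7138)
1/(√(q(K(-5, -11), -15) - 43927) + s) = 1/(√(-11 - 43927) - 7138) = 1/(√(-43938) - 7138) = 1/(3*I*√4882 - 7138) = 1/(-7138 + 3*I*√4882)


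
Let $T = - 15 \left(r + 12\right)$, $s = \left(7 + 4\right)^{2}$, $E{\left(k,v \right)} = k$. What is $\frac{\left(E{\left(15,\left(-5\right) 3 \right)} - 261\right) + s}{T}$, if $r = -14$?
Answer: $- \frac{25}{6} \approx -4.1667$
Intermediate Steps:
$s = 121$ ($s = 11^{2} = 121$)
$T = 30$ ($T = - 15 \left(-14 + 12\right) = \left(-15\right) \left(-2\right) = 30$)
$\frac{\left(E{\left(15,\left(-5\right) 3 \right)} - 261\right) + s}{T} = \frac{\left(15 - 261\right) + 121}{30} = \left(-246 + 121\right) \frac{1}{30} = \left(-125\right) \frac{1}{30} = - \frac{25}{6}$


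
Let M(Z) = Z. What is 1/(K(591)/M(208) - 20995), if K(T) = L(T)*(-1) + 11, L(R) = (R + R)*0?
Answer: -208/4366949 ≈ -4.7631e-5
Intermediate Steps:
L(R) = 0 (L(R) = (2*R)*0 = 0)
K(T) = 11 (K(T) = 0*(-1) + 11 = 0 + 11 = 11)
1/(K(591)/M(208) - 20995) = 1/(11/208 - 20995) = 1/(-4366949/208) = -208/4366949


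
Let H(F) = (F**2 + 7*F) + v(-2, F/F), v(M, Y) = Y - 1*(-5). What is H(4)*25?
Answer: 1250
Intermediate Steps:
v(M, Y) = 5 + Y (v(M, Y) = Y + 5 = 5 + Y)
H(F) = 6 + F**2 + 7*F (H(F) = (F**2 + 7*F) + (5 + F/F) = (F**2 + 7*F) + (5 + 1) = (F**2 + 7*F) + 6 = 6 + F**2 + 7*F)
H(4)*25 = (6 + 4**2 + 7*4)*25 = (6 + 16 + 28)*25 = 50*25 = 1250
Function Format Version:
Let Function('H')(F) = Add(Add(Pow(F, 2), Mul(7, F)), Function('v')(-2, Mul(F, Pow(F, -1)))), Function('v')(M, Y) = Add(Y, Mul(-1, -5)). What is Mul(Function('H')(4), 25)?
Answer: 1250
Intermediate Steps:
Function('v')(M, Y) = Add(5, Y) (Function('v')(M, Y) = Add(Y, 5) = Add(5, Y))
Function('H')(F) = Add(6, Pow(F, 2), Mul(7, F)) (Function('H')(F) = Add(Add(Pow(F, 2), Mul(7, F)), Add(5, Mul(F, Pow(F, -1)))) = Add(Add(Pow(F, 2), Mul(7, F)), Add(5, 1)) = Add(Add(Pow(F, 2), Mul(7, F)), 6) = Add(6, Pow(F, 2), Mul(7, F)))
Mul(Function('H')(4), 25) = Mul(Add(6, Pow(4, 2), Mul(7, 4)), 25) = Mul(Add(6, 16, 28), 25) = Mul(50, 25) = 1250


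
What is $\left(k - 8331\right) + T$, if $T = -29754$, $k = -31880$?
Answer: $-69965$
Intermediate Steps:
$\left(k - 8331\right) + T = \left(-31880 - 8331\right) - 29754 = -40211 - 29754 = -69965$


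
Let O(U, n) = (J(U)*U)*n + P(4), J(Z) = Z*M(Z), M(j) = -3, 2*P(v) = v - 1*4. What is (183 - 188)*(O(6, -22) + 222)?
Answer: -12990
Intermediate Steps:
P(v) = -2 + v/2 (P(v) = (v - 1*4)/2 = (v - 4)/2 = (-4 + v)/2 = -2 + v/2)
J(Z) = -3*Z (J(Z) = Z*(-3) = -3*Z)
O(U, n) = -3*n*U² (O(U, n) = ((-3*U)*U)*n + (-2 + (½)*4) = (-3*U²)*n + (-2 + 2) = -3*n*U² + 0 = -3*n*U²)
(183 - 188)*(O(6, -22) + 222) = (183 - 188)*(-3*(-22)*6² + 222) = -5*(-3*(-22)*36 + 222) = -5*(2376 + 222) = -5*2598 = -12990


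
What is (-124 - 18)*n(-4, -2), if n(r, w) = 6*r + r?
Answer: 3976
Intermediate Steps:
n(r, w) = 7*r
(-124 - 18)*n(-4, -2) = (-124 - 18)*(7*(-4)) = -142*(-28) = 3976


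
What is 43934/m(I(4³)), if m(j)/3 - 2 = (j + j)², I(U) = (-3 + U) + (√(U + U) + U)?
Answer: 692114269/2882073147 - 87868000*√2/2882073147 ≈ 0.19703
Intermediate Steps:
I(U) = -3 + 2*U + √2*√U (I(U) = (-3 + U) + (√(2*U) + U) = (-3 + U) + (√2*√U + U) = (-3 + U) + (U + √2*√U) = -3 + 2*U + √2*√U)
m(j) = 6 + 12*j² (m(j) = 6 + 3*(j + j)² = 6 + 3*(2*j)² = 6 + 3*(4*j²) = 6 + 12*j²)
43934/m(I(4³)) = 43934/(6 + 12*(-3 + 2*4³ + √2*√(4³))²) = 43934/(6 + 12*(-3 + 2*64 + √2*√64)²) = 43934/(6 + 12*(-3 + 128 + √2*8)²) = 43934/(6 + 12*(-3 + 128 + 8*√2)²) = 43934/(6 + 12*(125 + 8*√2)²)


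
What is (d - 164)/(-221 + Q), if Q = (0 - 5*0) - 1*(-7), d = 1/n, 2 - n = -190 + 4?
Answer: 30831/40232 ≈ 0.76633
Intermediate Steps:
n = 188 (n = 2 - (-190 + 4) = 2 - 1*(-186) = 2 + 186 = 188)
d = 1/188 ≈ 0.0053191
Q = 7 (Q = (0 + 0) + 7 = 0 + 7 = 7)
(d - 164)/(-221 + Q) = (1/188 - 164)/(-221 + 7) = -30831/188/(-214) = -30831/188*(-1/214) = 30831/40232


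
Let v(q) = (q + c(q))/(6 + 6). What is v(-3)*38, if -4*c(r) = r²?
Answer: -133/8 ≈ -16.625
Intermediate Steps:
c(r) = -r²/4
v(q) = -q²/48 + q/12 (v(q) = (q - q²/4)/(6 + 6) = (q - q²/4)/12 = (q - q²/4)*(1/12) = -q²/48 + q/12)
v(-3)*38 = ((1/48)*(-3)*(4 - 1*(-3)))*38 = ((1/48)*(-3)*(4 + 3))*38 = ((1/48)*(-3)*7)*38 = -7/16*38 = -133/8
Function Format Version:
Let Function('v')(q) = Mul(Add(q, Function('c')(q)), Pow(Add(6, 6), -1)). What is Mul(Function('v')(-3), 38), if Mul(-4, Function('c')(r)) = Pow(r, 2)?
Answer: Rational(-133, 8) ≈ -16.625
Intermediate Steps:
Function('c')(r) = Mul(Rational(-1, 4), Pow(r, 2))
Function('v')(q) = Add(Mul(Rational(-1, 48), Pow(q, 2)), Mul(Rational(1, 12), q)) (Function('v')(q) = Mul(Add(q, Mul(Rational(-1, 4), Pow(q, 2))), Pow(Add(6, 6), -1)) = Mul(Add(q, Mul(Rational(-1, 4), Pow(q, 2))), Pow(12, -1)) = Mul(Add(q, Mul(Rational(-1, 4), Pow(q, 2))), Rational(1, 12)) = Add(Mul(Rational(-1, 48), Pow(q, 2)), Mul(Rational(1, 12), q)))
Mul(Function('v')(-3), 38) = Mul(Mul(Rational(1, 48), -3, Add(4, Mul(-1, -3))), 38) = Mul(Mul(Rational(1, 48), -3, Add(4, 3)), 38) = Mul(Mul(Rational(1, 48), -3, 7), 38) = Mul(Rational(-7, 16), 38) = Rational(-133, 8)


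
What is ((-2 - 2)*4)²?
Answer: 256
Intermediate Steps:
((-2 - 2)*4)² = (-4*4)² = (-16)² = 256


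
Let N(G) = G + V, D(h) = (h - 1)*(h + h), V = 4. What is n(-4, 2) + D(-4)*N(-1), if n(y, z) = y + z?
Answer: 118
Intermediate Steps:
D(h) = 2*h*(-1 + h) (D(h) = (-1 + h)*(2*h) = 2*h*(-1 + h))
N(G) = 4 + G (N(G) = G + 4 = 4 + G)
n(-4, 2) + D(-4)*N(-1) = (-4 + 2) + (2*(-4)*(-1 - 4))*(4 - 1) = -2 + (2*(-4)*(-5))*3 = -2 + 40*3 = -2 + 120 = 118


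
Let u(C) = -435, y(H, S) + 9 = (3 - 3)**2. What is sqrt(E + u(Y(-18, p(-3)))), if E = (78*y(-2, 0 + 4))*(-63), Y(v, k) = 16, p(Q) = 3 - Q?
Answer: sqrt(43791) ≈ 209.26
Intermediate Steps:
y(H, S) = -9 (y(H, S) = -9 + (3 - 3)**2 = -9 + 0**2 = -9 + 0 = -9)
E = 44226 (E = (78*(-9))*(-63) = -702*(-63) = 44226)
sqrt(E + u(Y(-18, p(-3)))) = sqrt(44226 - 435) = sqrt(43791)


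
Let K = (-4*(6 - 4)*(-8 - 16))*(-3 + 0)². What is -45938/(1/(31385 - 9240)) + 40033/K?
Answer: -1757889193247/1728 ≈ -1.0173e+9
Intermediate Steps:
K = 1728 (K = -8*(-24)*(-3)² = -4*(-48)*9 = 192*9 = 1728)
-45938/(1/(31385 - 9240)) + 40033/K = -45938/(1/(31385 - 9240)) + 40033/1728 = -45938/(1/22145) + 40033*(1/1728) = -45938/1/22145 + 40033/1728 = -45938*22145 + 40033/1728 = -1017297010 + 40033/1728 = -1757889193247/1728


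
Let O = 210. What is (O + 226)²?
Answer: 190096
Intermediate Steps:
(O + 226)² = (210 + 226)² = 436² = 190096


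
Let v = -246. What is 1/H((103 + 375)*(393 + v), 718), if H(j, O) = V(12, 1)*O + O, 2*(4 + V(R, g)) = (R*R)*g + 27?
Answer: 1/59235 ≈ 1.6882e-5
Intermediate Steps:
V(R, g) = 19/2 + g*R**2/2 (V(R, g) = -4 + ((R*R)*g + 27)/2 = -4 + (R**2*g + 27)/2 = -4 + (g*R**2 + 27)/2 = -4 + (27 + g*R**2)/2 = -4 + (27/2 + g*R**2/2) = 19/2 + g*R**2/2)
H(j, O) = 165*O/2 (H(j, O) = (19/2 + (1/2)*1*12**2)*O + O = (19/2 + (1/2)*1*144)*O + O = (19/2 + 72)*O + O = 163*O/2 + O = 165*O/2)
1/H((103 + 375)*(393 + v), 718) = 1/((165/2)*718) = 1/59235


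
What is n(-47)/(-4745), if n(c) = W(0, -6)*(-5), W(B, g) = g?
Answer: -6/949 ≈ -0.0063224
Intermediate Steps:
n(c) = 30 (n(c) = -6*(-5) = 30)
n(-47)/(-4745) = 30/(-4745) = 30*(-1/4745) = -6/949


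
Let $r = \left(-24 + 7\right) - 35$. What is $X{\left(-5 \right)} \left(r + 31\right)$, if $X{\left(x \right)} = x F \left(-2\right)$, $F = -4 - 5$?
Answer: $1890$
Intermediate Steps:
$F = -9$
$r = -52$ ($r = -17 - 35 = -52$)
$X{\left(x \right)} = 18 x$ ($X{\left(x \right)} = x \left(-9\right) \left(-2\right) = - 9 x \left(-2\right) = 18 x$)
$X{\left(-5 \right)} \left(r + 31\right) = 18 \left(-5\right) \left(-52 + 31\right) = \left(-90\right) \left(-21\right) = 1890$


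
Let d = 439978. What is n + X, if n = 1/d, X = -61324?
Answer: -26981210871/439978 ≈ -61324.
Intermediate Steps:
n = 1/439978 ≈ 2.2728e-6
n + X = 1/439978 - 61324 = -26981210871/439978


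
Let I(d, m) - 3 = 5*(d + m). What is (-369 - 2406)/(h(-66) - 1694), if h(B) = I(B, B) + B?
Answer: 2775/2417 ≈ 1.1481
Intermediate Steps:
I(d, m) = 3 + 5*d + 5*m (I(d, m) = 3 + 5*(d + m) = 3 + (5*d + 5*m) = 3 + 5*d + 5*m)
h(B) = 3 + 11*B (h(B) = (3 + 5*B + 5*B) + B = (3 + 10*B) + B = 3 + 11*B)
(-369 - 2406)/(h(-66) - 1694) = (-369 - 2406)/((3 + 11*(-66)) - 1694) = -2775/((3 - 726) - 1694) = -2775/(-723 - 1694) = -2775/(-2417) = -2775*(-1/2417) = 2775/2417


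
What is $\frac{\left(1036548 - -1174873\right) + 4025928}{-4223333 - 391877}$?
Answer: $- \frac{6237349}{4615210} \approx -1.3515$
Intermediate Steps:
$\frac{\left(1036548 - -1174873\right) + 4025928}{-4223333 - 391877} = \frac{\left(1036548 + 1174873\right) + 4025928}{-4615210} = \left(2211421 + 4025928\right) \left(- \frac{1}{4615210}\right) = 6237349 \left(- \frac{1}{4615210}\right) = - \frac{6237349}{4615210}$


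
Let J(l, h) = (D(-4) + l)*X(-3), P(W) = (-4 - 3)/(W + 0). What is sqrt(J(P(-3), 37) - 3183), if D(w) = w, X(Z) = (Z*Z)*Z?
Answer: I*sqrt(3138) ≈ 56.018*I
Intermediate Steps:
P(W) = -7/W
X(Z) = Z**3 (X(Z) = Z**2*Z = Z**3)
J(l, h) = 108 - 27*l (J(l, h) = (-4 + l)*(-3)**3 = (-4 + l)*(-27) = 108 - 27*l)
sqrt(J(P(-3), 37) - 3183) = sqrt((108 - (-189)/(-3)) - 3183) = sqrt((108 - (-189)*(-1)/3) - 3183) = sqrt((108 - 27*7/3) - 3183) = sqrt((108 - 63) - 3183) = sqrt(45 - 3183) = sqrt(-3138) = I*sqrt(3138)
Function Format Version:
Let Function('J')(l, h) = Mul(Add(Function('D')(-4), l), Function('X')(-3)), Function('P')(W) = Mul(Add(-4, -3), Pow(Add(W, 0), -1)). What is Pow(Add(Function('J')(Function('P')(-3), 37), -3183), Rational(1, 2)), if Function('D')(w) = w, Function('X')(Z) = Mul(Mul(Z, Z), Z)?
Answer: Mul(I, Pow(3138, Rational(1, 2))) ≈ Mul(56.018, I)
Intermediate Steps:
Function('P')(W) = Mul(-7, Pow(W, -1))
Function('X')(Z) = Pow(Z, 3) (Function('X')(Z) = Mul(Pow(Z, 2), Z) = Pow(Z, 3))
Function('J')(l, h) = Add(108, Mul(-27, l)) (Function('J')(l, h) = Mul(Add(-4, l), Pow(-3, 3)) = Mul(Add(-4, l), -27) = Add(108, Mul(-27, l)))
Pow(Add(Function('J')(Function('P')(-3), 37), -3183), Rational(1, 2)) = Pow(Add(Add(108, Mul(-27, Mul(-7, Pow(-3, -1)))), -3183), Rational(1, 2)) = Pow(Add(Add(108, Mul(-27, Mul(-7, Rational(-1, 3)))), -3183), Rational(1, 2)) = Pow(Add(Add(108, Mul(-27, Rational(7, 3))), -3183), Rational(1, 2)) = Pow(Add(Add(108, -63), -3183), Rational(1, 2)) = Pow(Add(45, -3183), Rational(1, 2)) = Pow(-3138, Rational(1, 2)) = Mul(I, Pow(3138, Rational(1, 2)))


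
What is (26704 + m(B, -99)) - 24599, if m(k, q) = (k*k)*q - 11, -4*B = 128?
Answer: -99282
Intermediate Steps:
B = -32 (B = -1/4*128 = -32)
m(k, q) = -11 + q*k**2 (m(k, q) = k**2*q - 11 = q*k**2 - 11 = -11 + q*k**2)
(26704 + m(B, -99)) - 24599 = (26704 + (-11 - 99*(-32)**2)) - 24599 = (26704 + (-11 - 99*1024)) - 24599 = (26704 + (-11 - 101376)) - 24599 = (26704 - 101387) - 24599 = -74683 - 24599 = -99282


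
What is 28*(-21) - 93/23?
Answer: -13617/23 ≈ -592.04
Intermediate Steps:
28*(-21) - 93/23 = -588 - 93*1/23 = -588 - 93/23 = -13617/23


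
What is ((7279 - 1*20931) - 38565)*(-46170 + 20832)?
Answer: 1323074346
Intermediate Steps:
((7279 - 1*20931) - 38565)*(-46170 + 20832) = ((7279 - 20931) - 38565)*(-25338) = (-13652 - 38565)*(-25338) = -52217*(-25338) = 1323074346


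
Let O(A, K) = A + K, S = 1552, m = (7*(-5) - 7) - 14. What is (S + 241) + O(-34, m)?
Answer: 1703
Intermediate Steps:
m = -56 (m = (-35 - 7) - 14 = -42 - 14 = -56)
(S + 241) + O(-34, m) = (1552 + 241) + (-34 - 56) = 1793 - 90 = 1703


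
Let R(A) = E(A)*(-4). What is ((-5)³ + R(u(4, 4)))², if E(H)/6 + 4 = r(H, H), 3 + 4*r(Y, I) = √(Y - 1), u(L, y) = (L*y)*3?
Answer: 1813 + 132*√47 ≈ 2717.9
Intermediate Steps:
u(L, y) = 3*L*y
r(Y, I) = -¾ + √(-1 + Y)/4 (r(Y, I) = -¾ + √(Y - 1)/4 = -¾ + √(-1 + Y)/4)
E(H) = -57/2 + 3*√(-1 + H)/2 (E(H) = -24 + 6*(-¾ + √(-1 + H)/4) = -24 + (-9/2 + 3*√(-1 + H)/2) = -57/2 + 3*√(-1 + H)/2)
R(A) = 114 - 6*√(-1 + A) (R(A) = (-57/2 + 3*√(-1 + A)/2)*(-4) = 114 - 6*√(-1 + A))
((-5)³ + R(u(4, 4)))² = ((-5)³ + (114 - 6*√(-1 + 3*4*4)))² = (-125 + (114 - 6*√(-1 + 48)))² = (-125 + (114 - 6*√47))² = (-11 - 6*√47)²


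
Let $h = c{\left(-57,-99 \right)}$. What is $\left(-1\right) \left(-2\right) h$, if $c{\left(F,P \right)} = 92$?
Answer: $184$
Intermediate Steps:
$h = 92$
$\left(-1\right) \left(-2\right) h = \left(-1\right) \left(-2\right) 92 = 2 \cdot 92 = 184$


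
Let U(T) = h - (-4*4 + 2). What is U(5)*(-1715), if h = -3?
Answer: -18865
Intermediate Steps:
U(T) = 11 (U(T) = -3 - (-4*4 + 2) = -3 - (-16 + 2) = -3 - 1*(-14) = -3 + 14 = 11)
U(5)*(-1715) = 11*(-1715) = -18865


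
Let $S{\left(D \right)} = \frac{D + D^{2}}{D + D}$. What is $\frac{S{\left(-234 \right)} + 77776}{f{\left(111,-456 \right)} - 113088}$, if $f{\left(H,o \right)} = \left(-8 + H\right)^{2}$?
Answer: $- \frac{155319}{204958} \approx -0.75781$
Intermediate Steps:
$S{\left(D \right)} = \frac{D + D^{2}}{2 D}$
$\frac{S{\left(-234 \right)} + 77776}{f{\left(111,-456 \right)} - 113088} = \frac{\left(\frac{1}{2} + \frac{1}{2} \left(-234\right)\right) + 77776}{\left(-8 + 111\right)^{2} - 113088} = \frac{\left(\frac{1}{2} - 117\right) + 77776}{103^{2} - 113088} = \frac{- \frac{233}{2} + 77776}{10609 - 113088} = \frac{155319}{2 \left(-102479\right)} = \frac{155319}{2} \left(- \frac{1}{102479}\right) = - \frac{155319}{204958}$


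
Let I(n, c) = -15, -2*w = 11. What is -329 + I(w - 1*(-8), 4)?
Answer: -344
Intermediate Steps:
w = -11/2 (w = -½*11 = -11/2 ≈ -5.5000)
-329 + I(w - 1*(-8), 4) = -329 - 15 = -344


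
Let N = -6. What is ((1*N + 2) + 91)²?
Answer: 7569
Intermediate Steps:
((1*N + 2) + 91)² = ((1*(-6) + 2) + 91)² = ((-6 + 2) + 91)² = (-4 + 91)² = 87² = 7569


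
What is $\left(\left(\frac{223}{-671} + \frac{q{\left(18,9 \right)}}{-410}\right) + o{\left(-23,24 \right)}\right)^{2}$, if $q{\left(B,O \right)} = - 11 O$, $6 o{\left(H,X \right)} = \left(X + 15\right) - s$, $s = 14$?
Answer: $\frac{2828908708096}{170292402225} \approx 16.612$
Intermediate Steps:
$o{\left(H,X \right)} = \frac{1}{6} + \frac{X}{6}$ ($o{\left(H,X \right)} = \frac{\left(X + 15\right) - 14}{6} = \frac{\left(15 + X\right) - 14}{6} = \frac{1 + X}{6} = \frac{1}{6} + \frac{X}{6}$)
$\left(\left(\frac{223}{-671} + \frac{q{\left(18,9 \right)}}{-410}\right) + o{\left(-23,24 \right)}\right)^{2} = \left(\left(\frac{223}{-671} + \frac{\left(-11\right) 9}{-410}\right) + \left(\frac{1}{6} + \frac{1}{6} \cdot 24\right)\right)^{2} = \left(\left(223 \left(- \frac{1}{671}\right) - - \frac{99}{410}\right) + \left(\frac{1}{6} + 4\right)\right)^{2} = \left(\left(- \frac{223}{671} + \frac{99}{410}\right) + \frac{25}{6}\right)^{2} = \left(- \frac{25001}{275110} + \frac{25}{6}\right)^{2} = \left(\frac{1681936}{412665}\right)^{2} = \frac{2828908708096}{170292402225}$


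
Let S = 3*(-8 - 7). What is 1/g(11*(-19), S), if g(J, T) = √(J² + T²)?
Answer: √45706/45706 ≈ 0.0046775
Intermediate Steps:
S = -45 (S = 3*(-15) = -45)
1/g(11*(-19), S) = 1/(√((11*(-19))² + (-45)²)) = 1/(√((-209)² + 2025)) = 1/(√(43681 + 2025)) = 1/(√45706) = √45706/45706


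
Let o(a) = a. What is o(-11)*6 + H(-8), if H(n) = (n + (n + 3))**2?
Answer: 103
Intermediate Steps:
H(n) = (3 + 2*n)**2 (H(n) = (n + (3 + n))**2 = (3 + 2*n)**2)
o(-11)*6 + H(-8) = -11*6 + (3 + 2*(-8))**2 = -66 + (3 - 16)**2 = -66 + (-13)**2 = -66 + 169 = 103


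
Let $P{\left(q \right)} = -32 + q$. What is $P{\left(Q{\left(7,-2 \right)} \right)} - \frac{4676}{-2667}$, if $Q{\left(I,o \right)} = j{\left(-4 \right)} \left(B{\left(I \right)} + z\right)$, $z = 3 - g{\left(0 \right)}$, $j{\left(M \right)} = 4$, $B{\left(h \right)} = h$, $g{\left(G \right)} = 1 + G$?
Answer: $\frac{2192}{381} \approx 5.7533$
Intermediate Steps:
$z = 2$ ($z = 3 - \left(1 + 0\right) = 3 - 1 = 2$)
$Q{\left(I,o \right)} = 8 + 4 I$ ($Q{\left(I,o \right)} = 4 \left(I + 2\right) = 4 \left(2 + I\right) = 8 + 4 I$)
$P{\left(Q{\left(7,-2 \right)} \right)} - \frac{4676}{-2667} = \left(-32 + \left(8 + 4 \cdot 7\right)\right) - \frac{4676}{-2667} = \left(-32 + \left(8 + 28\right)\right) - 4676 \left(- \frac{1}{2667}\right) = \left(-32 + 36\right) - - \frac{668}{381} = 4 + \frac{668}{381} = \frac{2192}{381}$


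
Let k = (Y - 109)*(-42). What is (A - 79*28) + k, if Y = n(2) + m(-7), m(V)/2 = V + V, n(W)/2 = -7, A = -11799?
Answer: -7669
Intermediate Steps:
n(W) = -14 (n(W) = 2*(-7) = -14)
m(V) = 4*V (m(V) = 2*(V + V) = 2*(2*V) = 4*V)
Y = -42 (Y = -14 + 4*(-7) = -14 - 28 = -42)
k = 6342 (k = (-42 - 109)*(-42) = -151*(-42) = 6342)
(A - 79*28) + k = (-11799 - 79*28) + 6342 = (-11799 - 1*2212) + 6342 = (-11799 - 2212) + 6342 = -14011 + 6342 = -7669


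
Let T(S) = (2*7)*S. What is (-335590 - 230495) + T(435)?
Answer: -559995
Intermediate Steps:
T(S) = 14*S
(-335590 - 230495) + T(435) = (-335590 - 230495) + 14*435 = -566085 + 6090 = -559995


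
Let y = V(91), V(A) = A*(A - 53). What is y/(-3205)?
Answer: -3458/3205 ≈ -1.0789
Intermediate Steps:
V(A) = A*(-53 + A)
y = 3458 (y = 91*(-53 + 91) = 91*38 = 3458)
y/(-3205) = 3458/(-3205) = 3458*(-1/3205) = -3458/3205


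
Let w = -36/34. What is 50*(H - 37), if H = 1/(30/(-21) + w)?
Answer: -276775/148 ≈ -1870.1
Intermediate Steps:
w = -18/17 (w = -36*1/34 = -18/17 ≈ -1.0588)
H = -119/296 (H = 1/(30/(-21) - 18/17) = 1/(30*(-1/21) - 18/17) = 1/(-10/7 - 18/17) = 1/(-296/119) = -119/296 ≈ -0.40203)
50*(H - 37) = 50*(-119/296 - 37) = 50*(-11071/296) = -276775/148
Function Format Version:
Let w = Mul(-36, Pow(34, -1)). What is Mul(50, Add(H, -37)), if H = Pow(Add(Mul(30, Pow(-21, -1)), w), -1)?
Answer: Rational(-276775, 148) ≈ -1870.1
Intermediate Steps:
w = Rational(-18, 17) (w = Mul(-36, Rational(1, 34)) = Rational(-18, 17) ≈ -1.0588)
H = Rational(-119, 296) (H = Pow(Add(Mul(30, Pow(-21, -1)), Rational(-18, 17)), -1) = Pow(Add(Mul(30, Rational(-1, 21)), Rational(-18, 17)), -1) = Pow(Add(Rational(-10, 7), Rational(-18, 17)), -1) = Pow(Rational(-296, 119), -1) = Rational(-119, 296) ≈ -0.40203)
Mul(50, Add(H, -37)) = Mul(50, Add(Rational(-119, 296), -37)) = Mul(50, Rational(-11071, 296)) = Rational(-276775, 148)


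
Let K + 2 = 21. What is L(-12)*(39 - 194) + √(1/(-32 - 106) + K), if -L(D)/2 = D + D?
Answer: -7440 + √361698/138 ≈ -7435.6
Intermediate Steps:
K = 19 (K = -2 + 21 = 19)
L(D) = -4*D (L(D) = -2*(D + D) = -4*D)
L(-12)*(39 - 194) + √(1/(-32 - 106) + K) = (-4*(-12))*(39 - 194) + √(1/(-32 - 106) + 19) = 48*(-155) + √(1/(-138) + 19) = -7440 + √(-1/138 + 19) = -7440 + √(2621/138) = -7440 + √361698/138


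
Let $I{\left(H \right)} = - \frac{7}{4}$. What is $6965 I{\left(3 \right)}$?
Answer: $- \frac{48755}{4} \approx -12189.0$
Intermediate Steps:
$I{\left(H \right)} = - \frac{7}{4}$ ($I{\left(H \right)} = \left(-7\right) \frac{1}{4} = - \frac{7}{4}$)
$6965 I{\left(3 \right)} = 6965 \left(- \frac{7}{4}\right) = - \frac{48755}{4}$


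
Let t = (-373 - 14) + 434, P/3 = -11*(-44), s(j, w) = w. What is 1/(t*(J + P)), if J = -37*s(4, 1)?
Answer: 1/66505 ≈ 1.5036e-5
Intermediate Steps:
P = 1452 (P = 3*(-11*(-44)) = 3*484 = 1452)
t = 47 (t = -387 + 434 = 47)
J = -37 (J = -37*1 = -37)
1/(t*(J + P)) = 1/(47*(-37 + 1452)) = 1/(47*1415) = 1/66505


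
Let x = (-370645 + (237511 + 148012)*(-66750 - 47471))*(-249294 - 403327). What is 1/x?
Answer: 1/28738291839650588 ≈ 3.4797e-17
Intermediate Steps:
x = 28738291839650588 (x = (-370645 + 385523*(-114221))*(-652621) = (-370645 - 44034822583)*(-652621) = -44035193228*(-652621) = 28738291839650588)
1/x = 1/28738291839650588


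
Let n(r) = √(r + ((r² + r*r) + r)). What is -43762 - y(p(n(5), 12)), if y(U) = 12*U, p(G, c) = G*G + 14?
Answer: -44650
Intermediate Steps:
n(r) = √(2*r + 2*r²) (n(r) = √(r + ((r² + r²) + r)) = √(r + (2*r² + r)) = √(r + (r + 2*r²)) = √(2*r + 2*r²))
p(G, c) = 14 + G² (p(G, c) = G² + 14 = 14 + G²)
-43762 - y(p(n(5), 12)) = -43762 - 12*(14 + (√2*√(5*(1 + 5)))²) = -43762 - 12*(14 + (√2*√(5*6))²) = -43762 - 12*(14 + (√2*√30)²) = -43762 - 12*(14 + (2*√15)²) = -43762 - 12*(14 + 60) = -43762 - 12*74 = -43762 - 1*888 = -43762 - 888 = -44650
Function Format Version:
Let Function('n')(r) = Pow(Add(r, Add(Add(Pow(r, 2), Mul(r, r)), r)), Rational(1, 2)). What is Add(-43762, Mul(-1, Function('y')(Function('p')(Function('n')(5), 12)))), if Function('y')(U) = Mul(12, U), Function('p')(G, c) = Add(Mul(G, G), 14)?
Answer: -44650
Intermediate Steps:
Function('n')(r) = Pow(Add(Mul(2, r), Mul(2, Pow(r, 2))), Rational(1, 2)) (Function('n')(r) = Pow(Add(r, Add(Add(Pow(r, 2), Pow(r, 2)), r)), Rational(1, 2)) = Pow(Add(r, Add(Mul(2, Pow(r, 2)), r)), Rational(1, 2)) = Pow(Add(r, Add(r, Mul(2, Pow(r, 2)))), Rational(1, 2)) = Pow(Add(Mul(2, r), Mul(2, Pow(r, 2))), Rational(1, 2)))
Function('p')(G, c) = Add(14, Pow(G, 2)) (Function('p')(G, c) = Add(Pow(G, 2), 14) = Add(14, Pow(G, 2)))
Add(-43762, Mul(-1, Function('y')(Function('p')(Function('n')(5), 12)))) = Add(-43762, Mul(-1, Mul(12, Add(14, Pow(Mul(Pow(2, Rational(1, 2)), Pow(Mul(5, Add(1, 5)), Rational(1, 2))), 2))))) = Add(-43762, Mul(-1, Mul(12, Add(14, Pow(Mul(Pow(2, Rational(1, 2)), Pow(Mul(5, 6), Rational(1, 2))), 2))))) = Add(-43762, Mul(-1, Mul(12, Add(14, Pow(Mul(Pow(2, Rational(1, 2)), Pow(30, Rational(1, 2))), 2))))) = Add(-43762, Mul(-1, Mul(12, Add(14, Pow(Mul(2, Pow(15, Rational(1, 2))), 2))))) = Add(-43762, Mul(-1, Mul(12, Add(14, 60)))) = Add(-43762, Mul(-1, Mul(12, 74))) = Add(-43762, Mul(-1, 888)) = Add(-43762, -888) = -44650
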